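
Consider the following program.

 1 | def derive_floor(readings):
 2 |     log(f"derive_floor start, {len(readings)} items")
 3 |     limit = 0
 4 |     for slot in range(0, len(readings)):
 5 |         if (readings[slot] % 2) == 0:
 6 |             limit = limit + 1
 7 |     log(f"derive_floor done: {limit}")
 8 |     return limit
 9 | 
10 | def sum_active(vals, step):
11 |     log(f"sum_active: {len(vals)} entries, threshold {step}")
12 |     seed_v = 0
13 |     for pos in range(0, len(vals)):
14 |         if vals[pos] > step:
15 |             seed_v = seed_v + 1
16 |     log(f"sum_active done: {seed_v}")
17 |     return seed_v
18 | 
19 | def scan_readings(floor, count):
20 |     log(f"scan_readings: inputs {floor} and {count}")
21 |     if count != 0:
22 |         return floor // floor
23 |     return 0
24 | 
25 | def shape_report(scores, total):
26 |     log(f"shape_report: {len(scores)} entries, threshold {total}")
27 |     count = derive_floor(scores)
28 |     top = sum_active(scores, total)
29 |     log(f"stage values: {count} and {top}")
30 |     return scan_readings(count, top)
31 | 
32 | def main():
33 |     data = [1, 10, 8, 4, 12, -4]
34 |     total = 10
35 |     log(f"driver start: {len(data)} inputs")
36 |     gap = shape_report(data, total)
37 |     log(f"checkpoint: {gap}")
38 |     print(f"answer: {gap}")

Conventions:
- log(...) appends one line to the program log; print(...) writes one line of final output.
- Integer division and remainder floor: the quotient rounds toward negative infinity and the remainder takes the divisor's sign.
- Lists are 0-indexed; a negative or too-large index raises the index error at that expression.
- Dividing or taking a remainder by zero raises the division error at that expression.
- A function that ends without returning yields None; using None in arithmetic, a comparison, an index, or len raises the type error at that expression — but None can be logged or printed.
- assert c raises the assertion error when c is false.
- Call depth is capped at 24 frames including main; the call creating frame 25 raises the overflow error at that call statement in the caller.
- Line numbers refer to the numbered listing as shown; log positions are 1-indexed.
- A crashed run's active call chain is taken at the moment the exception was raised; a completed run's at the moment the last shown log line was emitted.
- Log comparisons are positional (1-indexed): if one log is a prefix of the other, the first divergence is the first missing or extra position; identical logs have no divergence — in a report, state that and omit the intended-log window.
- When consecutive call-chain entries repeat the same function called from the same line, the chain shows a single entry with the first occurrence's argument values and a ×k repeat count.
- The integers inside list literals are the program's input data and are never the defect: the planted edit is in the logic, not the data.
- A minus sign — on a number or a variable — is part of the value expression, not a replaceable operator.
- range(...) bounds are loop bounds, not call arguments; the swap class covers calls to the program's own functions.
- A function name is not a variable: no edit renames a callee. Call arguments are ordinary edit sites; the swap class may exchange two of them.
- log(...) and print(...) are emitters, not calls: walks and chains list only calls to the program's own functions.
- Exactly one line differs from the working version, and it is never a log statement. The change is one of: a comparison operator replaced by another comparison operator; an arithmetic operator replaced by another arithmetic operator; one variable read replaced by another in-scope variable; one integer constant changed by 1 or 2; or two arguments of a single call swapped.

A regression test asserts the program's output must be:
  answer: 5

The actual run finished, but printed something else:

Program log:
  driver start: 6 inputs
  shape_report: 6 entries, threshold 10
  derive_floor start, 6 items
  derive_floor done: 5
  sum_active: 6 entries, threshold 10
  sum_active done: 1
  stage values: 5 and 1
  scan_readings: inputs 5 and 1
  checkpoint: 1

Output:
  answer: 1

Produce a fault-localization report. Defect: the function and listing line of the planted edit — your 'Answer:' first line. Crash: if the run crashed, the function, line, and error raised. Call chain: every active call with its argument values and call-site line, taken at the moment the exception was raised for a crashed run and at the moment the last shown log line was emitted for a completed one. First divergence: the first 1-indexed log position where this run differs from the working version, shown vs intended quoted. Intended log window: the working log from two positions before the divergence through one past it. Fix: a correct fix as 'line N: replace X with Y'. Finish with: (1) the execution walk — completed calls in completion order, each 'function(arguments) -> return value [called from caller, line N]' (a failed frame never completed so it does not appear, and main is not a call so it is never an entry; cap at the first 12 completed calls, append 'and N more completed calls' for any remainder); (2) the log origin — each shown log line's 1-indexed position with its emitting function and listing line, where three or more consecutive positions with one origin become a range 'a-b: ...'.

Answer: the defect is in scan_readings at line 22.
The tell: The earliest visible damage is log position 9 — 'checkpoint: 1' rather than the intended 'checkpoint: 5'.
Call chain: main.
First divergence: position 9; shown 'checkpoint: 1' vs intended 'checkpoint: 5'.
Intended log window:
  7: stage values: 5 and 1
  8: scan_readings: inputs 5 and 1
  9: checkpoint: 5
Execution walk:
  derive_floor([1, 10, 8, 4, 12, -4]) -> 5  [called from shape_report, line 27]
  sum_active([1, 10, 8, 4, 12, -4], 10) -> 1  [called from shape_report, line 28]
  scan_readings(5, 1) -> 1  [called from shape_report, line 30]
  shape_report([1, 10, 8, 4, 12, -4], 10) -> 1  [called from main, line 36]
Log origins:
  1: emitted by main (line 35)
  2: emitted by shape_report (line 26)
  3: emitted by derive_floor (line 2)
  4: emitted by derive_floor (line 7)
  5: emitted by sum_active (line 11)
  6: emitted by sum_active (line 16)
  7: emitted by shape_report (line 29)
  8: emitted by scan_readings (line 20)
  9: emitted by main (line 37)
A correct fix: line 22: replace `floor // floor` with `floor // count`.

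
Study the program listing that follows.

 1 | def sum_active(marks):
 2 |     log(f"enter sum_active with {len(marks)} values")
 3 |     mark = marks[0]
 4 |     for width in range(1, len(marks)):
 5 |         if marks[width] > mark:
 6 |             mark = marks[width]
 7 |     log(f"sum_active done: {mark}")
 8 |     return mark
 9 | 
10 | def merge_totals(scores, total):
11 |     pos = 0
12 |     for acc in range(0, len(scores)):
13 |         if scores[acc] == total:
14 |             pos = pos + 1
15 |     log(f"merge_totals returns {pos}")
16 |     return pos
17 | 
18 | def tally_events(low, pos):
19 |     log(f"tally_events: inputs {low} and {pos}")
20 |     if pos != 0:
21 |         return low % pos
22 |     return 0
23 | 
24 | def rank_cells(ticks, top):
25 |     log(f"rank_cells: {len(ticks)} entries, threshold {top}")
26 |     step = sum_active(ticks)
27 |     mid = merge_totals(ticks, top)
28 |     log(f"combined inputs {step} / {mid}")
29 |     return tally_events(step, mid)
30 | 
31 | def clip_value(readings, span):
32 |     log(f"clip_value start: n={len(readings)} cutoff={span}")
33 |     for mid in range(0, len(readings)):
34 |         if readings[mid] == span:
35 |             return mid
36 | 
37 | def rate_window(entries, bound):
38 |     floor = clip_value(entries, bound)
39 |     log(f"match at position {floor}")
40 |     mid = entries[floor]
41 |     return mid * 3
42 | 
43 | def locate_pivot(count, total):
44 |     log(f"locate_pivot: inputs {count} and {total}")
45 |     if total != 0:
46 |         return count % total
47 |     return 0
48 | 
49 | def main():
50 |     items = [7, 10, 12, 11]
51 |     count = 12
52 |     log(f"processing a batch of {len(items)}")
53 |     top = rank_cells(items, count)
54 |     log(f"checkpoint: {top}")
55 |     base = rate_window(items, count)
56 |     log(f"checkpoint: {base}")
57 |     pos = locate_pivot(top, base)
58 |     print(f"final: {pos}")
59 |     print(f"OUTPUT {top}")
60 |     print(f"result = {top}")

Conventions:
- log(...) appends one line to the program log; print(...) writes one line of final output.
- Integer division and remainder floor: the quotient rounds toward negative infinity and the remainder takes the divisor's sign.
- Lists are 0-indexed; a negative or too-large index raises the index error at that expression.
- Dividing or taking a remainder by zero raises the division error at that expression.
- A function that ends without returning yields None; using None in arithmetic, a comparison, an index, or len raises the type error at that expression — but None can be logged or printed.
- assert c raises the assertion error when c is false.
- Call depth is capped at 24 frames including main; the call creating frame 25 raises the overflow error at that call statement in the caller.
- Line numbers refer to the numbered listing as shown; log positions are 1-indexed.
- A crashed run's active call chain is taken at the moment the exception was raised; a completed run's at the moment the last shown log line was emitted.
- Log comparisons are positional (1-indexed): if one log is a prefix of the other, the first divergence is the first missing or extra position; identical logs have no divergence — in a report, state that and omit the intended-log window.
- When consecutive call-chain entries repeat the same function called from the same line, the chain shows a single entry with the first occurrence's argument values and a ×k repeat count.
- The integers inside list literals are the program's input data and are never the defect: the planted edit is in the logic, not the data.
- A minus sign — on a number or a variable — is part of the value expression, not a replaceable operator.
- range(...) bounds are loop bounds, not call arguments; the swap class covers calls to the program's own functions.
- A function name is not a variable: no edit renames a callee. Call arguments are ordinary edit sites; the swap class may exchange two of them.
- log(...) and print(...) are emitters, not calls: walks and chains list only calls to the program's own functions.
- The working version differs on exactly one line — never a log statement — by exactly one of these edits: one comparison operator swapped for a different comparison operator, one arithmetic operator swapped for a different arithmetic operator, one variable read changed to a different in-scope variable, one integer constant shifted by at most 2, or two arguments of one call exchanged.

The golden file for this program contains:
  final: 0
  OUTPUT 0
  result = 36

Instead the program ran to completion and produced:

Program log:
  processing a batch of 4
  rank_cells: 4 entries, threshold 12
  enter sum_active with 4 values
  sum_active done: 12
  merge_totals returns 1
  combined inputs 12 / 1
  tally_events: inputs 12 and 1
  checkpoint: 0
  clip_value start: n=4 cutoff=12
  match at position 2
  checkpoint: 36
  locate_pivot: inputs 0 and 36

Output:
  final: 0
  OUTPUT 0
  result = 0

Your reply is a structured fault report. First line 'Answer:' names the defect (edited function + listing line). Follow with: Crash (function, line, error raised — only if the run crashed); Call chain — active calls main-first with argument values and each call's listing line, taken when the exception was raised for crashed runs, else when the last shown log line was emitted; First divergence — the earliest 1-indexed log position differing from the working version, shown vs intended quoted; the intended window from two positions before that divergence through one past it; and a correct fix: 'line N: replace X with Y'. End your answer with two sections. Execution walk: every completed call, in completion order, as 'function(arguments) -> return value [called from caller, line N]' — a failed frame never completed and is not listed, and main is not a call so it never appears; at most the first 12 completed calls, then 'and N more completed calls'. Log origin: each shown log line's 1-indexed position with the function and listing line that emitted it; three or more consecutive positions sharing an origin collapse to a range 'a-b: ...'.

Answer: the defect is in main at line 60.
The tell: Nothing in the log betrays the bug — only the output does.
Call chain: main -> locate_pivot(0, 36) (called at line 57).
First divergence: there is none — every log position agrees.
Execution walk:
  sum_active([7, 10, 12, 11]) -> 12  [called from rank_cells, line 26]
  merge_totals([7, 10, 12, 11], 12) -> 1  [called from rank_cells, line 27]
  tally_events(12, 1) -> 0  [called from rank_cells, line 29]
  rank_cells([7, 10, 12, 11], 12) -> 0  [called from main, line 53]
  clip_value([7, 10, 12, 11], 12) -> 2  [called from rate_window, line 38]
  rate_window([7, 10, 12, 11], 12) -> 36  [called from main, line 55]
  locate_pivot(0, 36) -> 0  [called from main, line 57]
Log line origins:
  1: from main, line 52
  2: from rank_cells, line 25
  3: from sum_active, line 2
  4: from sum_active, line 7
  5: from merge_totals, line 15
  6: from rank_cells, line 28
  7: from tally_events, line 19
  8: from main, line 54
  9: from clip_value, line 32
  10: from rate_window, line 39
  11: from main, line 56
  12: from locate_pivot, line 44
A correct fix: line 60: replace `top` with `base`.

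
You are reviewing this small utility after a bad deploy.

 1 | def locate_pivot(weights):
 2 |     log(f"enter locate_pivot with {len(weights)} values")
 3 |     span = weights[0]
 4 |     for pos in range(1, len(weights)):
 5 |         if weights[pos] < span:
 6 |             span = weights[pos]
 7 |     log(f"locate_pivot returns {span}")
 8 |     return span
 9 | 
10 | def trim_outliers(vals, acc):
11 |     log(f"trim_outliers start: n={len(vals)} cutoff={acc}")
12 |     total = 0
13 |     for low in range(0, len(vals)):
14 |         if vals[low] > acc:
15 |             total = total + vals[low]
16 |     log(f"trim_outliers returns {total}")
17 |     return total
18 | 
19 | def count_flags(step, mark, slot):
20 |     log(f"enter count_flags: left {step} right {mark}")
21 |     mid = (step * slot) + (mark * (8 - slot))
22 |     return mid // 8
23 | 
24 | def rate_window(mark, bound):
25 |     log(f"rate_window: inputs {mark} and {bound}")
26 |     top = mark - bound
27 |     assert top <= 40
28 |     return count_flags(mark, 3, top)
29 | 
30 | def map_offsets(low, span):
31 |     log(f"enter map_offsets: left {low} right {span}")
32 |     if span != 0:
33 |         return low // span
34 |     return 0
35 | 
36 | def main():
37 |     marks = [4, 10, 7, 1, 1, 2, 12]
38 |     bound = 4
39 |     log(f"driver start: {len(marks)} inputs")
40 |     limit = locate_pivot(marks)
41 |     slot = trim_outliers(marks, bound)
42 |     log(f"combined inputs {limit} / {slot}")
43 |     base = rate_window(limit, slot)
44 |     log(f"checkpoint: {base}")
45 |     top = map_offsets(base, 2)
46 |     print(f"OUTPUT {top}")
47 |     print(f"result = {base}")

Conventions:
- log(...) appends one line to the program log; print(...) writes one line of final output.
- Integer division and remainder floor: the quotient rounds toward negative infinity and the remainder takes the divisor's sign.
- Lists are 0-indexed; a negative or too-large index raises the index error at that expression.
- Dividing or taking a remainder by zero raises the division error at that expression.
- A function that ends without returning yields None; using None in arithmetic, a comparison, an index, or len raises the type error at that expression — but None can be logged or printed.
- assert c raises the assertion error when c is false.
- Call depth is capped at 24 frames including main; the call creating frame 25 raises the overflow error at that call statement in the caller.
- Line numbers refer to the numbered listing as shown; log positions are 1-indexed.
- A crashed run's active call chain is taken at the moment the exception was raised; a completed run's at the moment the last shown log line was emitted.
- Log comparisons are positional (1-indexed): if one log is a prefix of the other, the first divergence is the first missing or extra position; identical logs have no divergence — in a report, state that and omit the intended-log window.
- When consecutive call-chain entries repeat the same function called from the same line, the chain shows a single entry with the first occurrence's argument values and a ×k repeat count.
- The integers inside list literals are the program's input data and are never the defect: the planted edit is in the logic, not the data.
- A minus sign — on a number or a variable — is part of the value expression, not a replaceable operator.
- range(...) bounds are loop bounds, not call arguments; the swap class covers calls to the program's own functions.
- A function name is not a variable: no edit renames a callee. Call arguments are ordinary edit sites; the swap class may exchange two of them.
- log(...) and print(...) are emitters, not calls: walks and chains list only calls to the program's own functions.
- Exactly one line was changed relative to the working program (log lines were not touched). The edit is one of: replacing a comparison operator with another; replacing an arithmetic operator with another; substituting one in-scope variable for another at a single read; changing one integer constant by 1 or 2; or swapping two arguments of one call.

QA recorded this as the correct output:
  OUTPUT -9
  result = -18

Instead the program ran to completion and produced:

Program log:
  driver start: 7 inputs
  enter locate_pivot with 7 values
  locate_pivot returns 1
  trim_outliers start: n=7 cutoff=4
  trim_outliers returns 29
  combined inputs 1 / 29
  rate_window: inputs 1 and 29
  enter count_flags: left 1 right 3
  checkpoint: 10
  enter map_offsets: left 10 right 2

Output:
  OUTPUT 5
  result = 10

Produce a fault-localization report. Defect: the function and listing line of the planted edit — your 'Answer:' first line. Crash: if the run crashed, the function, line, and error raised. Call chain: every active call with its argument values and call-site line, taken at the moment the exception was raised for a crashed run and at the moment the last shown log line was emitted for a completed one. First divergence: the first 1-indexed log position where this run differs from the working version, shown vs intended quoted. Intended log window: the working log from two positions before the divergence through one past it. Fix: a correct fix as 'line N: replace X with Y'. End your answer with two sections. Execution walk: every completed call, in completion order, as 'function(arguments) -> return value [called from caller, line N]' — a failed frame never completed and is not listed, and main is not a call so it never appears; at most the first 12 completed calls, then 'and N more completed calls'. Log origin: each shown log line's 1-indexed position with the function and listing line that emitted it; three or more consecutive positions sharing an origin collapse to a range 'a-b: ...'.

Answer: the defect is in rate_window at line 28.
Key fact: The log first diverges at position 8: the faulty run prints 'enter count_flags: left 1 right 3' where the working version prints 'enter count_flags: left 1 right -28'.
Call chain: main -> map_offsets(10, 2) (called at line 45).
First divergence: position 8 — the shown line 'enter count_flags: left 1 right 3' should read 'enter count_flags: left 1 right -28'.
Intended log window:
  6: combined inputs 1 / 29
  7: rate_window: inputs 1 and 29
  8: enter count_flags: left 1 right -28
  9: checkpoint: -18
Execution walk:
  locate_pivot([4, 10, 7, 1, 1, 2, 12]) -> 1  [called from main, line 40]
  trim_outliers([4, 10, 7, 1, 1, 2, 12], 4) -> 29  [called from main, line 41]
  count_flags(1, 3, -28) -> 10  [called from rate_window, line 28]
  rate_window(1, 29) -> 10  [called from main, line 43]
  map_offsets(10, 2) -> 5  [called from main, line 45]
Log origin:
  1: emitted by main (line 39)
  2: emitted by locate_pivot (line 2)
  3: emitted by locate_pivot (line 7)
  4: emitted by trim_outliers (line 11)
  5: emitted by trim_outliers (line 16)
  6: emitted by main (line 42)
  7: emitted by rate_window (line 25)
  8: emitted by count_flags (line 20)
  9: emitted by main (line 44)
  10: emitted by map_offsets (line 31)
A correct fix: line 28: replace `count_flags(mark, 3, top)` with `count_flags(mark, top, 3)`.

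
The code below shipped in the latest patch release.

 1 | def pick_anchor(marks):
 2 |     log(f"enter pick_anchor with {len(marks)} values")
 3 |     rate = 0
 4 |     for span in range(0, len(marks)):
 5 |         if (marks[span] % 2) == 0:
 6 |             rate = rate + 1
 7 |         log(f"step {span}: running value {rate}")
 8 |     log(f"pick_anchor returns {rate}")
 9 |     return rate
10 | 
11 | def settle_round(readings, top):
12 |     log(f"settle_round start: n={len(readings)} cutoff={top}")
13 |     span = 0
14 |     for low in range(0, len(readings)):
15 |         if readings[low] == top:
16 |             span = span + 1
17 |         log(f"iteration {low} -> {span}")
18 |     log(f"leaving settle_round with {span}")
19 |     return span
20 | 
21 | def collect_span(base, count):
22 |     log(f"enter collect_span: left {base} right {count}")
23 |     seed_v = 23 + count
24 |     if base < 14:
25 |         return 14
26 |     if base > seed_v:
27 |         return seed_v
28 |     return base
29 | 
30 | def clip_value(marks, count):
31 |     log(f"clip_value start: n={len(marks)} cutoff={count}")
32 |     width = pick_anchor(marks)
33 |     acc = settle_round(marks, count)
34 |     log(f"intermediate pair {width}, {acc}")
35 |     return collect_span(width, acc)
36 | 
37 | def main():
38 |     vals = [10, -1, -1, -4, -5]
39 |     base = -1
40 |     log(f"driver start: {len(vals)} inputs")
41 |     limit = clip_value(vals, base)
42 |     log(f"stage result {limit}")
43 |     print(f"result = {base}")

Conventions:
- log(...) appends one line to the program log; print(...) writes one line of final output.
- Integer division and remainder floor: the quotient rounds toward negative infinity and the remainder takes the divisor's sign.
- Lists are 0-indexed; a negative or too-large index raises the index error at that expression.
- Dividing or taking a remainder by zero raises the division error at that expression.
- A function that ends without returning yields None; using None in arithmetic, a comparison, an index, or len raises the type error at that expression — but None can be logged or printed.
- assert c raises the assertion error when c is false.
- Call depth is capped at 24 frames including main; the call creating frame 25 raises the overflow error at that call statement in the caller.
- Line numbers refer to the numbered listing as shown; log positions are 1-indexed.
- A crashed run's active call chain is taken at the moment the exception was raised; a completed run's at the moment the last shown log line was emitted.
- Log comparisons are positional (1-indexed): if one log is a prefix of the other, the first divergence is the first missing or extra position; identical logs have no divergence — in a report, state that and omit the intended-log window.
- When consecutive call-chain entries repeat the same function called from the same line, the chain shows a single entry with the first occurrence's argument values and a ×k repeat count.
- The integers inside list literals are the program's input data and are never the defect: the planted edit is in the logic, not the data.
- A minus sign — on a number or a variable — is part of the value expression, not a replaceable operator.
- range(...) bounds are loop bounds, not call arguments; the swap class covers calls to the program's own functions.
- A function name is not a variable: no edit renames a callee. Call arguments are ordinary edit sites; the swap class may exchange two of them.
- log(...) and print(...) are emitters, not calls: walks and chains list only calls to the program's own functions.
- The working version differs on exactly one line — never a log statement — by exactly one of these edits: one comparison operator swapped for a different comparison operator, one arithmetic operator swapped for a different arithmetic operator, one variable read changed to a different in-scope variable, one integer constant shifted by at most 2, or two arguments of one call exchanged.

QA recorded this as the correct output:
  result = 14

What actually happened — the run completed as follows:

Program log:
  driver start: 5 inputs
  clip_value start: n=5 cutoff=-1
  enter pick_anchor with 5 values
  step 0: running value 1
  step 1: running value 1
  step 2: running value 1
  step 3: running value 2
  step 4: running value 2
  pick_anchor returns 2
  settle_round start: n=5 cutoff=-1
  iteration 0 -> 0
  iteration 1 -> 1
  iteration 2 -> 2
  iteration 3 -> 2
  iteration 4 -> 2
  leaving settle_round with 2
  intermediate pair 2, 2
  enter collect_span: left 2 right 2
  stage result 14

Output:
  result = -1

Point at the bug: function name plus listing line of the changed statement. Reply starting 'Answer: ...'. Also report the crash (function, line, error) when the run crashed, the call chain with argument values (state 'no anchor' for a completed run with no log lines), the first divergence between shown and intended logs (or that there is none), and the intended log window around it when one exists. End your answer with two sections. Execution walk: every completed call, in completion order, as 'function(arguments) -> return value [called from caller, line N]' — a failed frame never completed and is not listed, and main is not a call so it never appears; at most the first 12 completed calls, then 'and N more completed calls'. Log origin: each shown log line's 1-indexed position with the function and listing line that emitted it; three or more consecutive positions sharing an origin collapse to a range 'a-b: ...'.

Answer: the defect is in main at line 43.
Key observation: No log line changed; the fault shows up purely in the output.
Call chain: main.
First divergence: none; the two logs match at every position.
Execution walk:
  pick_anchor([10, -1, -1, -4, -5]) -> 2  [called from clip_value, line 32]
  settle_round([10, -1, -1, -4, -5], -1) -> 2  [called from clip_value, line 33]
  collect_span(2, 2) -> 14  [called from clip_value, line 35]
  clip_value([10, -1, -1, -4, -5], -1) -> 14  [called from main, line 41]
Origin of each log line:
  1: from main, line 40
  2: from clip_value, line 31
  3: from pick_anchor, line 2
  4-8: from pick_anchor, line 7
  9: from pick_anchor, line 8
  10: from settle_round, line 12
  11-15: from settle_round, line 17
  16: from settle_round, line 18
  17: from clip_value, line 34
  18: from collect_span, line 22
  19: from main, line 42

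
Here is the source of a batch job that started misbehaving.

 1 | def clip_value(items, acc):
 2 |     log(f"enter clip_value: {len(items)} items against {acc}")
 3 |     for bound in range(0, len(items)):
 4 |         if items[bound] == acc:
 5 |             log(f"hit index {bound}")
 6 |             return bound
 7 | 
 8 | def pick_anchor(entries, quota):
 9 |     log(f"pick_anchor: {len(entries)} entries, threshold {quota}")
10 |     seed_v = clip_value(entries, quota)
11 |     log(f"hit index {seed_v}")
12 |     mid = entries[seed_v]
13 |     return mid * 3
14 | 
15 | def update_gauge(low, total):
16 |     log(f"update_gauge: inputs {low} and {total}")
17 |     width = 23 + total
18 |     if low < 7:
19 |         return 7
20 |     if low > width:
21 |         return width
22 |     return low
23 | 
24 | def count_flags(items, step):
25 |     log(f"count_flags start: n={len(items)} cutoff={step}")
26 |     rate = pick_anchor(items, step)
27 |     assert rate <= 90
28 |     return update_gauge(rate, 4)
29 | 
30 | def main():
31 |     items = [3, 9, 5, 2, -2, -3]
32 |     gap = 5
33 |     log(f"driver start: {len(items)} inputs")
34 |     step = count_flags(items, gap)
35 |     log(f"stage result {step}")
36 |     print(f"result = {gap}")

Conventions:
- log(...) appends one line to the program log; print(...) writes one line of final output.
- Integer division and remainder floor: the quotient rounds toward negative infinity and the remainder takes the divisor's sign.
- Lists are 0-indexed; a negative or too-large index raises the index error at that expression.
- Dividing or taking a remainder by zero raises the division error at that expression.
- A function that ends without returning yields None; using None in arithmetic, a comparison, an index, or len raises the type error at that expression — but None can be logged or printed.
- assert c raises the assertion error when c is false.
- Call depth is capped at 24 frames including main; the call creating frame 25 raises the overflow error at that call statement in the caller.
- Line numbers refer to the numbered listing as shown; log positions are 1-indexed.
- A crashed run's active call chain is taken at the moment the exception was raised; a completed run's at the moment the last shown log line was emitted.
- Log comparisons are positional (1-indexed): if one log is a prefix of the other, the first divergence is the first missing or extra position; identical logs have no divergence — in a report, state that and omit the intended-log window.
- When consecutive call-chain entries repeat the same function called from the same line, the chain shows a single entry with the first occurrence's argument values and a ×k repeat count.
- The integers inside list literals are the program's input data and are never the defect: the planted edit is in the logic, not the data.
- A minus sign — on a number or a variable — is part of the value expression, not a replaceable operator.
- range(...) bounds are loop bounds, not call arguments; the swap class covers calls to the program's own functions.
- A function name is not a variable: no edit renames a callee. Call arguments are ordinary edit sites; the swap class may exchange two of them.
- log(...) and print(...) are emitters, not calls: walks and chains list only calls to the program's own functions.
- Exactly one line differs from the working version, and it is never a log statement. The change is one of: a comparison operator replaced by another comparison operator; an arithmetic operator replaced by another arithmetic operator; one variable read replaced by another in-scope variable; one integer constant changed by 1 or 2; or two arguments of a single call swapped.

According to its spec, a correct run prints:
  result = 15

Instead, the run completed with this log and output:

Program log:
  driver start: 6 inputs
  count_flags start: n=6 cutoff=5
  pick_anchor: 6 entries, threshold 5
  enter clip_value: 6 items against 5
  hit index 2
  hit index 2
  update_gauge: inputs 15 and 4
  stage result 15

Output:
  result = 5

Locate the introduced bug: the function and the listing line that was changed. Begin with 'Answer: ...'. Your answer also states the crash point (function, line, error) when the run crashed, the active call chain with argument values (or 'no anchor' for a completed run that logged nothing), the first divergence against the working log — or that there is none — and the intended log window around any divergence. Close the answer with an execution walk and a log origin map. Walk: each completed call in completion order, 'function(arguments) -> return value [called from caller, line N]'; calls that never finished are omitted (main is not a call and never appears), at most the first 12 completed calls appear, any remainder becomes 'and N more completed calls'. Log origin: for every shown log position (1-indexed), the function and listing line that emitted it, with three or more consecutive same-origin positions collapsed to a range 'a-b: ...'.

Answer: the defect is in main at line 36.
Core observation: Every logged value matches the working version; the printed result is what differs.
Call chain: main.
First divergence: none; the two logs match at every position.
Execution walk:
  clip_value([3, 9, 5, 2, -2, -3], 5) -> 2  [called from pick_anchor, line 10]
  pick_anchor([3, 9, 5, 2, -2, -3], 5) -> 15  [called from count_flags, line 26]
  update_gauge(15, 4) -> 15  [called from count_flags, line 28]
  count_flags([3, 9, 5, 2, -2, -3], 5) -> 15  [called from main, line 34]
Log origin:
  1: from main, line 33
  2: from count_flags, line 25
  3: from pick_anchor, line 9
  4: from clip_value, line 2
  5: from clip_value, line 5
  6: from pick_anchor, line 11
  7: from update_gauge, line 16
  8: from main, line 35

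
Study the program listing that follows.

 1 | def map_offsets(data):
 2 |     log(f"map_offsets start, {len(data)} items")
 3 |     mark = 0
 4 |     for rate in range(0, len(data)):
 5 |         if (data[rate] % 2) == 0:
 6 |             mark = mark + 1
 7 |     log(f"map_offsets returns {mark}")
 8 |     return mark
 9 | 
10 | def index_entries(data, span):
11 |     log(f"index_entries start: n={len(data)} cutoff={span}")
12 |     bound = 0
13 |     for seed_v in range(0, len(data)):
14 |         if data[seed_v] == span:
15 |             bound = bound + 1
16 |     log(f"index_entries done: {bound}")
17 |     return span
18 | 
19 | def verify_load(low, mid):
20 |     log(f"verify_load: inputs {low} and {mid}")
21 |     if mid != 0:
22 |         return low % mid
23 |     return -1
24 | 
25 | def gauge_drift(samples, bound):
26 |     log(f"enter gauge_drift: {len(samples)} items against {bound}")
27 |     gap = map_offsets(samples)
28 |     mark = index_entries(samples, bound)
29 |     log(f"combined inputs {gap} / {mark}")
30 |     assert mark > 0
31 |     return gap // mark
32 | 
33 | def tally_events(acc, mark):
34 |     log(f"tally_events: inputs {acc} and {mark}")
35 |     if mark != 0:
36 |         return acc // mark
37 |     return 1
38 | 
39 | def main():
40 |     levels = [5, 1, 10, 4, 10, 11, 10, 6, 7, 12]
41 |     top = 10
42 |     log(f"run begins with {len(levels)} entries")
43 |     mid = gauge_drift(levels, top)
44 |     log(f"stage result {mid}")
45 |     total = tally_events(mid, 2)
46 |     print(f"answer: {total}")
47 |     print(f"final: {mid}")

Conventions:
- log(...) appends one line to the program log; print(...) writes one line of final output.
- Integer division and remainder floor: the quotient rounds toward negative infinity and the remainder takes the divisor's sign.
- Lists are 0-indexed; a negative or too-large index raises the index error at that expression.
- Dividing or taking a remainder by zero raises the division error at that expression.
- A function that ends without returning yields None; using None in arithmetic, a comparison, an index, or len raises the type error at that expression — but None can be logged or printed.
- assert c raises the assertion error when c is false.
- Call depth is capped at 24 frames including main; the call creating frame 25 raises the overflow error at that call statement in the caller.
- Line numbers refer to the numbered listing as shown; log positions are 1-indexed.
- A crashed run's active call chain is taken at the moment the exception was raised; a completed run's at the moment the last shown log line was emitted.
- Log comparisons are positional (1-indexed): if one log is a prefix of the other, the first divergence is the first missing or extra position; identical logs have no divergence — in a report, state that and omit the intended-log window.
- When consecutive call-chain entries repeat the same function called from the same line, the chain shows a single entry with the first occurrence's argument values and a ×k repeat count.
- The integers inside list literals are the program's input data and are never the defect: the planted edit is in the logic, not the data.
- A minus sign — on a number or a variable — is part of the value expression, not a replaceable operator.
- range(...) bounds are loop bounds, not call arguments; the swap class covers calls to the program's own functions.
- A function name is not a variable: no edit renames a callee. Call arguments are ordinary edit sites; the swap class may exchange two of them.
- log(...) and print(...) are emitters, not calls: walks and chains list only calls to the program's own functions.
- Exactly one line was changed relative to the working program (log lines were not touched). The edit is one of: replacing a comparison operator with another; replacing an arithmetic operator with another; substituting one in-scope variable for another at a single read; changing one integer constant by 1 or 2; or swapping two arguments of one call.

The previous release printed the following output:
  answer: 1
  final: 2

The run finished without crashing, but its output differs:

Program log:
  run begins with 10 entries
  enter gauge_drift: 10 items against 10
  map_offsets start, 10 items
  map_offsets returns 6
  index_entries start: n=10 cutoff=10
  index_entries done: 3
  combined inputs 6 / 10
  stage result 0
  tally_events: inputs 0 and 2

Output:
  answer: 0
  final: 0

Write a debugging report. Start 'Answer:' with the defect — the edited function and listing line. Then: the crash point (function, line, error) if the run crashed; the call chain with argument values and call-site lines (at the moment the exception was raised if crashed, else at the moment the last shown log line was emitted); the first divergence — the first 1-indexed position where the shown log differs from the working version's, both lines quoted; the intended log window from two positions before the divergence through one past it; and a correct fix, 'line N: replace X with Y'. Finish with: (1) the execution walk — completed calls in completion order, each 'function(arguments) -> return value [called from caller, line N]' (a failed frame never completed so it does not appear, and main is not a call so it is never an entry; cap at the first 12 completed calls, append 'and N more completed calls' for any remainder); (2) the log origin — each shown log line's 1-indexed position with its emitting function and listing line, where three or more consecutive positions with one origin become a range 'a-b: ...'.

Answer: the defect is in index_entries at line 17.
The tell: At log position 7 the runs split — shown 'combined inputs 6 / 10', but the working version logs 'combined inputs 6 / 3'.
Call chain: main -> tally_events(0, 2) (called at line 45).
First divergence: position 7 — the shown line 'combined inputs 6 / 10' should read 'combined inputs 6 / 3'.
Intended log window:
  5: index_entries start: n=10 cutoff=10
  6: index_entries done: 3
  7: combined inputs 6 / 3
  8: stage result 2
Execution walk:
  map_offsets([5, 1, 10, 4, 10, 11, 10, 6, 7, 12]) -> 6  [called from gauge_drift, line 27]
  index_entries([5, 1, 10, 4, 10, 11, 10, 6, 7, 12], 10) -> 10  [called from gauge_drift, line 28]
  gauge_drift([5, 1, 10, 4, 10, 11, 10, 6, 7, 12], 10) -> 0  [called from main, line 43]
  tally_events(0, 2) -> 0  [called from main, line 45]
Log origin:
  1: emitted by main (line 42)
  2: emitted by gauge_drift (line 26)
  3: emitted by map_offsets (line 2)
  4: emitted by map_offsets (line 7)
  5: emitted by index_entries (line 11)
  6: emitted by index_entries (line 16)
  7: emitted by gauge_drift (line 29)
  8: emitted by main (line 44)
  9: emitted by tally_events (line 34)
A correct fix: line 17: replace `span` with `bound`.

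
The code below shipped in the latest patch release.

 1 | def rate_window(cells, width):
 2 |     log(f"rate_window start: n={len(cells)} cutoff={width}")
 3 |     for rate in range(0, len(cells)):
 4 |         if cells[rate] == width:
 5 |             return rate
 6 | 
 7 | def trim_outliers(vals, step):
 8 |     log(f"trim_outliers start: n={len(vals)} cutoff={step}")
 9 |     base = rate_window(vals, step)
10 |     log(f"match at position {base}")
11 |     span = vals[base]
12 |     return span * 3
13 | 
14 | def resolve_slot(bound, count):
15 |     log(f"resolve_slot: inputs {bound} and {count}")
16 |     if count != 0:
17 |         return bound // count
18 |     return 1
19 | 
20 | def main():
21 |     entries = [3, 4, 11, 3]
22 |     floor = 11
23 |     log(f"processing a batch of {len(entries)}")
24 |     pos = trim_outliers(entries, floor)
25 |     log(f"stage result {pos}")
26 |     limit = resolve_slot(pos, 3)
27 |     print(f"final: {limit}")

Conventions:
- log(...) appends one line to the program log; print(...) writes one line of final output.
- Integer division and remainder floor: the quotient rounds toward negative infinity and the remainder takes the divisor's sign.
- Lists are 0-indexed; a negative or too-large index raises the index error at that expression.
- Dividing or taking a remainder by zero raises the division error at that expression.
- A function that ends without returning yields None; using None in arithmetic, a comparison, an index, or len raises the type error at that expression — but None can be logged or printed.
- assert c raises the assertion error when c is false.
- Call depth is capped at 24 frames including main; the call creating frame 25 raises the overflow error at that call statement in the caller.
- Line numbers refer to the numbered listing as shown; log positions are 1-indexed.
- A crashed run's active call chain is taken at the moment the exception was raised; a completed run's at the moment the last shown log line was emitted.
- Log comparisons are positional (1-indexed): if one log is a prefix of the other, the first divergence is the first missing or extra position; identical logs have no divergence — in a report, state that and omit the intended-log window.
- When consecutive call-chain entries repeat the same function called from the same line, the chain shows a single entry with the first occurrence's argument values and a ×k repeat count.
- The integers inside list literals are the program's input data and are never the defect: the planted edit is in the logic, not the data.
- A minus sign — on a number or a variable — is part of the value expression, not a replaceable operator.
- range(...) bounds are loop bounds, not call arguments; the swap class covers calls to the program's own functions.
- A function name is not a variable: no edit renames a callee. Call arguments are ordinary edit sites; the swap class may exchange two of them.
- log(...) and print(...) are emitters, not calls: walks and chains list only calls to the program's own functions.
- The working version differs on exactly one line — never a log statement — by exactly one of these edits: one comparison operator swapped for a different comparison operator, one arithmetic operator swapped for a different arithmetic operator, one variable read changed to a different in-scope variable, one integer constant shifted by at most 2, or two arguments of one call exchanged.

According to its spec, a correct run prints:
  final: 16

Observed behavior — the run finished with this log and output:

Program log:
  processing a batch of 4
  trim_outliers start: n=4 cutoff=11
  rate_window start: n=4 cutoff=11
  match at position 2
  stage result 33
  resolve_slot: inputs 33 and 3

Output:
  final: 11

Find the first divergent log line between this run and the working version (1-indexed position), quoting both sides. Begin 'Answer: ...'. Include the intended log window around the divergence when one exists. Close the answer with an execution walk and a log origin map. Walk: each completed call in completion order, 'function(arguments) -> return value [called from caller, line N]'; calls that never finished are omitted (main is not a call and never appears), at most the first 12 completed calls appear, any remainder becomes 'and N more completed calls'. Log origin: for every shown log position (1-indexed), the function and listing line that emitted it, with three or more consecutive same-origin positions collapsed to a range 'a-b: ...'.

Answer: at position 6 the run shows 'resolve_slot: inputs 33 and 3' where the working version logs 'resolve_slot: inputs 33 and 2'.
Intended log window:
  4: match at position 2
  5: stage result 33
  6: resolve_slot: inputs 33 and 2
Execution walk:
  rate_window([3, 4, 11, 3], 11) -> 2  [called from trim_outliers, line 9]
  trim_outliers([3, 4, 11, 3], 11) -> 33  [called from main, line 24]
  resolve_slot(33, 3) -> 11  [called from main, line 26]
Origin of each log line:
  1: emitted by main (line 23)
  2: emitted by trim_outliers (line 8)
  3: emitted by rate_window (line 2)
  4: emitted by trim_outliers (line 10)
  5: emitted by main (line 25)
  6: emitted by resolve_slot (line 15)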